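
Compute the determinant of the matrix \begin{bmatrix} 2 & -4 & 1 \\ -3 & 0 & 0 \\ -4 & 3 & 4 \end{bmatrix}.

-57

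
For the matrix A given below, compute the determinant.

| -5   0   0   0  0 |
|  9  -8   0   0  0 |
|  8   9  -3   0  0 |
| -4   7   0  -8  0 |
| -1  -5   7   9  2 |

1920

A is lower triangular, so det(A) is the product of the diagonal entries:
det = (-5) · (-8) · (-3) · (-8) · (2) = 1920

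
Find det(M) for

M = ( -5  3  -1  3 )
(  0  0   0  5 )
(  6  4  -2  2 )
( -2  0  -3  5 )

The determinant is 590.

Expand along row 2 (it has 3 zeros):
  + (5) · M_24   where M_24 = det([-5 3 -1; 6 4 -2; -2 0 -3]) = 118
det = (+1)·(5)·(118) = 590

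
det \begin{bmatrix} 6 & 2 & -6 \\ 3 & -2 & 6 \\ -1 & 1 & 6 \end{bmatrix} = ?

Expand along row 1:
  + 6 · |-2 6; 1 6| = 6·(-12 − 6) = -108
  − 2 · |3 6; -1 6| = −2·(18 − (-6)) = -48
  + (-6) · |3 -2; -1 1| = (-6)·(3 − 2) = -6
Sum: (-108) + (-48) + (-6) = -162

-162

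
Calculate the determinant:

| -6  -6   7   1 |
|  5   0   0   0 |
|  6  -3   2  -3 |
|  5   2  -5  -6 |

-25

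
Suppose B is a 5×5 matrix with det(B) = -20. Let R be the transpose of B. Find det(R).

-20

det(Bᵀ) = det(B).
det(R) = (1)·(-20) = -20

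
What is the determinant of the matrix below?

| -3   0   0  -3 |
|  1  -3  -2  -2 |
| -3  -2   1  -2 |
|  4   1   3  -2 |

-210

Expand along row 1 (it has 2 zeros):
  + (-3) · M_11   where M_11 = det([-3 -2 -2; -2 1 -2; 1 3 -2]) = 14
  − (-3) · M_14   where M_14 = det([1 -3 -2; -3 -2 1; 4 1 3]) = -56
det = (+1)·(-3)·(14) + (-1)·(-3)·(-56) = -210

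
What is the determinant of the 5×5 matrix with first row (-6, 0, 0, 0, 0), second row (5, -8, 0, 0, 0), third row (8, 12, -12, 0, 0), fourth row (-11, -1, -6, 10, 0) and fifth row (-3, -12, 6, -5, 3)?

-17280

The matrix is lower triangular, so the determinant is the product of the diagonal entries:
det = (-6) · (-8) · (-12) · (10) · (3) = -17280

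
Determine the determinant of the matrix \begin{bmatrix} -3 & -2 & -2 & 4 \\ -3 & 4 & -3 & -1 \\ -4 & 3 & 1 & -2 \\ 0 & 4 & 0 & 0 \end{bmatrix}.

-308

Expand along row 4 (it has 3 zeros):
  + (4) · M_42   where M_42 = det([-3 -2 4; -3 -3 -1; -4 1 -2]) = -77
det = (+1)·(4)·(-77) = -308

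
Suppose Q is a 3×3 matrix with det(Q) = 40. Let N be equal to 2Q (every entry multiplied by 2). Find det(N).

For a 3×3 matrix, det(2Q) = 2^3·det(Q) = 8·det(Q).
det(N) = (8)·(40) = 320

320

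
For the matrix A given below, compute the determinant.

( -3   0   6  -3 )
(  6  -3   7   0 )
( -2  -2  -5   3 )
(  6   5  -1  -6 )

834

Expand along row 1 (it has 1 zero):
  + (-3) · M_11   where M_11 = det([-3 7 0; -2 -5 3; 5 -1 -6]) = -78
  + (6) · M_13   where M_13 = det([6 -3 0; -2 -2 3; 6 5 -6]) = -36
  − (-3) · M_14   where M_14 = det([6 -3 7; -2 -2 -5; 6 5 -1]) = 272
det = (+1)·(-3)·(-78) + (+1)·(6)·(-36) + (-1)·(-3)·(272) = 834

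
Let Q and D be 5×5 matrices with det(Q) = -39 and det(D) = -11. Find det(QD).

det(QD) = det(Q)·det(D) = (-39)·(-11) = 429

|QD| = 429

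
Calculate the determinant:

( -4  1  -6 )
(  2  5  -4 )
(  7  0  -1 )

204

Expand along row 3:
  + 7 · |1 -6; 5 -4| = 7·(-4 − (-30)) = 182
  + (-1) · |-4 1; 2 5| = (-1)·(-20 − 2) = 22
Sum: (182) + (22) = 204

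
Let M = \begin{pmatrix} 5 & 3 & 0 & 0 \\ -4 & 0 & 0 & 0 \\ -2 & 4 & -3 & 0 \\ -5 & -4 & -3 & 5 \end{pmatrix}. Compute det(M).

|M| = -180

M is block lower-triangular with a 2×2 block and a 2×2 block on the diagonal, so its determinant equals the product of the determinants of the diagonal blocks.
det of the 2×2 block = 12
det of the 2×2 block = -15
det = (12)·(-15) = -180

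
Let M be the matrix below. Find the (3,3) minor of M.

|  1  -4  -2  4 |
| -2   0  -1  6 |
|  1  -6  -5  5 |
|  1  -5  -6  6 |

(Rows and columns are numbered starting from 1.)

-2

Delete row 3 and column 3; the remaining 3×3 submatrix is [1 -4 4; -2 0 6; 1 -5 6].
Its determinant is -2.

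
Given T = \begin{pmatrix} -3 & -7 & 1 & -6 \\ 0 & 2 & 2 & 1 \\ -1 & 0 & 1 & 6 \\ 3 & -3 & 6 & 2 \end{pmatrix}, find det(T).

|T| = 707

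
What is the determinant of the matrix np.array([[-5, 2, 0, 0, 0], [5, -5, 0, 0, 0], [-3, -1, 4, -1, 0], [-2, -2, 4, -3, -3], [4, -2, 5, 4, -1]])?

The determinant is 1065.

The matrix is block lower-triangular with a 2×2 block and a 3×3 block on the diagonal, so its determinant equals the product of the determinants of the diagonal blocks.
det of the 2×2 block = 15
det of the 3×3 block = 71
det = (15)·(71) = 1065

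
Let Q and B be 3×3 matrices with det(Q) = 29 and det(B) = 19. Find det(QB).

|QB| = 551

det(QB) = det(Q)·det(B) = (29)·(19) = 551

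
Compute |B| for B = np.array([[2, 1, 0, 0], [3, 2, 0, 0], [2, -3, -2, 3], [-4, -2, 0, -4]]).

8

B is block lower-triangular with a 2×2 block and a 2×2 block on the diagonal, so its determinant equals the product of the determinants of the diagonal blocks.
det of the 2×2 block = 1
det of the 2×2 block = 8
det = (1)·(8) = 8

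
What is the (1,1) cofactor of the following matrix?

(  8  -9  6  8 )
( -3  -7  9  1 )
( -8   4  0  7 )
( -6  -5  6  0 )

Delete row 1 and column 1; the remaining 3×3 submatrix is [-7 9 1; 4 0 7; -5 6 0].
Its determinant is 3.
The cofactor carries sign (−1)^(1+1) = +1, so C_{1,1} = +(3) = 3.

3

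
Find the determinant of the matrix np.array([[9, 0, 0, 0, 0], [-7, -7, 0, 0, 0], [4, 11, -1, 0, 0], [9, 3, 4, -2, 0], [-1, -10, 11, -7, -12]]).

1512

The matrix is lower triangular, so the determinant is the product of the diagonal entries:
det = (9) · (-7) · (-1) · (-2) · (-12) = 1512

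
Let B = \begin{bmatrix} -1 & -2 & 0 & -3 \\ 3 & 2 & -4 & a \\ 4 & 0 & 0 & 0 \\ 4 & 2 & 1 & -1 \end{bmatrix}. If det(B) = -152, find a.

a = 0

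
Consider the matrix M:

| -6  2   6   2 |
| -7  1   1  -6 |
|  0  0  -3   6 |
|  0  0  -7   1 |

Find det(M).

The determinant is 312.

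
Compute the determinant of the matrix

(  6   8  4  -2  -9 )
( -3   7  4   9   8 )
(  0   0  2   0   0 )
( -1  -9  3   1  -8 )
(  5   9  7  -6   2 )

1596

Expand along row 3 (it has 4 zeros):
  + (2) · M_33   where M_33 = det([6 8 -2 -9; -3 7 9 8; -1 -9 1 -8; 5 9 -6 2]) = 798
det = (+1)·(2)·(798) = 1596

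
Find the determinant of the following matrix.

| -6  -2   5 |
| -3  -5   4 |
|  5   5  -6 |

Expand along row 1:
  + (-6) · |-5 4; 5 -6| = (-6)·(30 − 20) = -60
  − (-2) · |-3 4; 5 -6| = −(-2)·(18 − 20) = -4
  + 5 · |-3 -5; 5 5| = 5·(-15 − (-25)) = 50
Sum: (-60) + (-4) + (50) = -14

-14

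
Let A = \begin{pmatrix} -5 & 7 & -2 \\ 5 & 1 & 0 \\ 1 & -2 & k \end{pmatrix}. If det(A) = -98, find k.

Expanding along the row containing k, det(A) is linear in k: det(A) = (-40)·k + (22).
Set (-40)·k + (22) = -98  ⇒  (-40)·k = -120  ⇒  k = 3.

3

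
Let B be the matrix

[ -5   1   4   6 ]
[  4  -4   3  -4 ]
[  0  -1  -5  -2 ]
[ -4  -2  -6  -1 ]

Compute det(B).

195

Expand along row 3 (it has 1 zero):
  − (-1) · M_32   where M_32 = det([-5 4 6; 4 3 -4; -4 -6 -1]) = 143
  + (-5) · M_33   where M_33 = det([-5 1 6; 4 -4 -4; -4 -2 -1]) = -104
  − (-2) · M_34   where M_34 = det([-5 1 4; 4 -4 3; -4 -2 -6]) = -234
det = (-1)·(-1)·(143) + (+1)·(-5)·(-104) + (-1)·(-2)·(-234) = 195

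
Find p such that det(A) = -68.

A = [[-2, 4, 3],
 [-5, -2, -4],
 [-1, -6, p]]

Expanding along the row containing p, det(A) is linear in p: det(A) = (24)·p + (148).
Set (24)·p + (148) = -68  ⇒  (24)·p = -216  ⇒  p = -9.

p = -9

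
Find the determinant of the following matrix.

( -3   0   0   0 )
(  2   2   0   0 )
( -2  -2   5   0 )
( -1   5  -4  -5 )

The matrix is lower triangular, so the determinant is the product of the diagonal entries:
det = (-3) · (2) · (5) · (-5) = 150

The determinant is 150.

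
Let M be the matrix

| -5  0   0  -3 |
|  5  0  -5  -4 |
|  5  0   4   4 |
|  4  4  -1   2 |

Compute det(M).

|M| = -460

Expand along column 2 (it has 3 zeros):
  + (4) · M_42   where M_42 = det([-5 0 -3; 5 -5 -4; 5 4 4]) = -115
det = (+1)·(4)·(-115) = -460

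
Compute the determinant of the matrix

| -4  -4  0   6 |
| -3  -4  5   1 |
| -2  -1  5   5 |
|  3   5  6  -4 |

Expand along row 1 (it has 1 zero):
  + (-4) · M_11   where M_11 = det([-4 5 1; -1 5 5; 5 6 -4]) = 274
  − (-4) · M_12   where M_12 = det([-3 5 1; -2 5 5; 3 6 -4]) = 158
  − (6) · M_14   where M_14 = det([-3 -4 5; -2 -1 5; 3 5 6]) = -50
det = (+1)·(-4)·(274) + (-1)·(-4)·(158) + (-1)·(6)·(-50) = -164

The determinant is -164.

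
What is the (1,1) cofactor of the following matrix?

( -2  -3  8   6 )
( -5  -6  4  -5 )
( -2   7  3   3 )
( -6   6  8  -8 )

The cofactor is 394.

Delete row 1 and column 1; the remaining 3×3 submatrix is [-6 4 -5; 7 3 3; 6 8 -8].
Its determinant is 394.
The cofactor carries sign (−1)^(1+1) = +1, so C_{1,1} = +(394) = 394.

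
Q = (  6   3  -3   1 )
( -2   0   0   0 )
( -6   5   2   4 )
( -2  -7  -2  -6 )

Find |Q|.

Expand along row 2 (it has 3 zeros):
  − (-2) · M_21   where M_21 = det([3 -3 1; 5 2 4; -7 -2 -6]) = -14
det = (-1)·(-2)·(-14) = -28

The determinant is -28.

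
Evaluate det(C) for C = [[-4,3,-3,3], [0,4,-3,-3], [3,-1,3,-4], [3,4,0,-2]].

-165

Expand along row 2 (it has 1 zero):
  + (4) · M_22   where M_22 = det([-4 -3 3; 3 3 -4; 3 0 -2]) = 15
  − (-3) · M_23   where M_23 = det([-4 3 3; 3 -1 -4; 3 4 -2]) = -45
  + (-3) · M_24   where M_24 = det([-4 3 -3; 3 -1 3; 3 4 0]) = 30
det = (+1)·(4)·(15) + (-1)·(-3)·(-45) + (+1)·(-3)·(30) = -165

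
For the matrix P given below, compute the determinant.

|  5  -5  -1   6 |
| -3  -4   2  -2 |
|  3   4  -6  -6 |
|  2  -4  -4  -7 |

Expand along row 1:
  + (5) · M_11   where M_11 = det([-4 2 -2; 4 -6 -6; -4 -4 -7]) = 112
  − (-5) · M_12   where M_12 = det([-3 2 -2; 3 -6 -6; 2 -4 -7]) = -36
  + (-1) · M_13   where M_13 = det([-3 -4 -2; 3 4 -6; 2 -4 -7]) = 160
  − (6) · M_14   where M_14 = det([-3 -4 2; 3 4 -6; 2 -4 -4]) = 80
det = (+1)·(5)·(112) + (-1)·(-5)·(-36) + (+1)·(-1)·(160) + (-1)·(6)·(80) = -260

det(P) = -260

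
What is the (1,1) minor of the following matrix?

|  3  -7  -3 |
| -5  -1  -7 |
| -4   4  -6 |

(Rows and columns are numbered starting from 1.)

Delete row 1 and column 1; the remaining 2×2 submatrix is [-1 -7; 4 -6].
Its determinant is (-1)·(-6) − (-7)·4 = 34.

34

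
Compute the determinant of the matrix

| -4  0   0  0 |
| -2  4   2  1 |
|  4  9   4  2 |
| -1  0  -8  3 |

The determinant is 56.

Expand along row 1 (it has 3 zeros):
  + (-4) · M_11   where M_11 = det([4 2 1; 9 4 2; 0 -8 3]) = -14
det = (+1)·(-4)·(-14) = 56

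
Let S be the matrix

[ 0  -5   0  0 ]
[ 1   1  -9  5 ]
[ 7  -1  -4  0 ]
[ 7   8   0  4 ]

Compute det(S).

1880

Expand along row 1 (it has 3 zeros):
  − (-5) · M_12   where M_12 = det([1 -9 5; 7 -4 0; 7 0 4]) = 376
det = (-1)·(-5)·(376) = 1880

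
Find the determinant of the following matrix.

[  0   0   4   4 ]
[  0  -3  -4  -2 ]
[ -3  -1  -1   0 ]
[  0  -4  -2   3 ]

The determinant is -84.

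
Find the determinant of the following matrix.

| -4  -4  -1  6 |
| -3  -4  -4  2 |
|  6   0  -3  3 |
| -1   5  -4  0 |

Expand along row 3 (it has 1 zero):
  + (6) · M_31   where M_31 = det([-4 -1 6; -4 -4 2; 5 -4 0]) = 174
  + (-3) · M_33   where M_33 = det([-4 -4 6; -3 -4 2; -1 5 0]) = -66
  − (3) · M_34   where M_34 = det([-4 -4 -1; -3 -4 -4; -1 5 -4]) = -93
det = (+1)·(6)·(174) + (+1)·(-3)·(-66) + (-1)·(3)·(-93) = 1521

1521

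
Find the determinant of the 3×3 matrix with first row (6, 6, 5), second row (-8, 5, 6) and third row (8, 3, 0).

Expand along column 3:
  + 5 · |-8 5; 8 3| = 5·(-24 − 40) = -320
  − 6 · |6 6; 8 3| = −6·(18 − 48) = 180
Sum: (-320) + (180) = -140

-140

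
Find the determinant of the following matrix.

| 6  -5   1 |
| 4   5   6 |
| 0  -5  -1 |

110

Expand along column 1:
  + 6 · |5 6; -5 -1| = 6·(-5 − (-30)) = 150
  − 4 · |-5 1; -5 -1| = −4·(5 − (-5)) = -40
Sum: (150) + (-40) = 110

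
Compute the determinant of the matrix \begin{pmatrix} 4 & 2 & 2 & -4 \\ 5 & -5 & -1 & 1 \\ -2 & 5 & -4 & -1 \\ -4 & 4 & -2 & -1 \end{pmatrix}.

-186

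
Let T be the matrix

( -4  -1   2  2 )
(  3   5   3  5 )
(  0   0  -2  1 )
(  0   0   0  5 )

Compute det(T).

det(T) = 170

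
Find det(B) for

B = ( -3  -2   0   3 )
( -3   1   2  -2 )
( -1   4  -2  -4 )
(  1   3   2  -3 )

98

Expand along row 1 (it has 1 zero):
  + (-3) · M_11   where M_11 = det([1 2 -2; 4 -2 -4; 3 2 -3]) = -14
  − (-2) · M_12   where M_12 = det([-3 2 -2; -1 -2 -4; 1 2 -3]) = -56
  − (3) · M_14   where M_14 = det([-3 1 2; -1 4 -2; 1 3 2]) = -56
det = (+1)·(-3)·(-14) + (-1)·(-2)·(-56) + (-1)·(3)·(-56) = 98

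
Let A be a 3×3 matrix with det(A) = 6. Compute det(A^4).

det(A^4) = (det A)^4 = (6)^4 = 1296

The determinant is 1296.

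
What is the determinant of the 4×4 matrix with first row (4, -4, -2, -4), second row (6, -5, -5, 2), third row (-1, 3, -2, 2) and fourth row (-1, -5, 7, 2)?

Expand along row 1:
  + (4) · M_11   where M_11 = det([-5 -5 2; 3 -2 2; -5 7 2]) = 192
  − (-4) · M_12   where M_12 = det([6 -5 2; -1 -2 2; -1 7 2]) = -126
  + (-2) · M_13   where M_13 = det([6 -5 2; -1 3 2; -1 -5 2]) = 112
  − (-4) · M_14   where M_14 = det([6 -5 -5; -1 3 -2; -1 -5 7]) = -19
det = (+1)·(4)·(192) + (-1)·(-4)·(-126) + (+1)·(-2)·(112) + (-1)·(-4)·(-19) = -36

-36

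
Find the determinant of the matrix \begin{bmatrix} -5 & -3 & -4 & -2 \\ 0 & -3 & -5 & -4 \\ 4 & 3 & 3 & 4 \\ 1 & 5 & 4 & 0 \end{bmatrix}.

212

Expand along row 2 (it has 1 zero):
  + (-3) · M_22   where M_22 = det([-5 -4 -2; 4 3 4; 1 4 0]) = 38
  − (-5) · M_23   where M_23 = det([-5 -3 -2; 4 3 4; 1 5 0]) = 54
  + (-4) · M_24   where M_24 = det([-5 -3 -4; 4 3 3; 1 5 4]) = -14
det = (+1)·(-3)·(38) + (-1)·(-5)·(54) + (+1)·(-4)·(-14) = 212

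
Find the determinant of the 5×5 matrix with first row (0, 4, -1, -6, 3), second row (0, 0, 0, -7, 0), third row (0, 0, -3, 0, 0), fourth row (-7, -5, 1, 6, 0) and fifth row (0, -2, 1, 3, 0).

-882

Expand along row 2 (it has 4 zeros):
  + (-7) · M_24   where M_24 = det([0 4 -1 3; 0 0 -3 0; -7 -5 1 0; 0 -2 1 0]) = 126
det = (+1)·(-7)·(126) = -882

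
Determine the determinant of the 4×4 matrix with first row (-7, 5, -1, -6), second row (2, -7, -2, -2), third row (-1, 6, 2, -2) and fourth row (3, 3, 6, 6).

630

Expand along row 1:
  + (-7) · M_11   where M_11 = det([-7 -2 -2; 6 2 -2; 3 6 6]) = -144
  − (5) · M_12   where M_12 = det([2 -2 -2; -1 2 -2; 3 6 6]) = 72
  + (-1) · M_13   where M_13 = det([2 -7 -2; -1 6 -2; 3 3 6]) = 126
  − (-6) · M_14   where M_14 = det([2 -7 -2; -1 6 2; 3 3 6]) = 18
det = (+1)·(-7)·(-144) + (-1)·(5)·(72) + (+1)·(-1)·(126) + (-1)·(-6)·(18) = 630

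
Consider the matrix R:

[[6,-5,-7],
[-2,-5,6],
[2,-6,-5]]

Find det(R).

|R| = 202

Expand along row 1:
  + 6 · |-5 6; -6 -5| = 6·(25 − (-36)) = 366
  − (-5) · |-2 6; 2 -5| = −(-5)·(10 − 12) = -10
  + (-7) · |-2 -5; 2 -6| = (-7)·(12 − (-10)) = -154
Sum: (366) + (-10) + (-154) = 202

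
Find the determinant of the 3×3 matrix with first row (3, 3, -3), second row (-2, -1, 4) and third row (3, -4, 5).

Expand along row 1:
  + 3 · |-1 4; -4 5| = 3·(-5 − (-16)) = 33
  − 3 · |-2 4; 3 5| = −3·(-10 − 12) = 66
  + (-3) · |-2 -1; 3 -4| = (-3)·(8 − (-3)) = -33
Sum: (33) + (66) + (-33) = 66

The determinant is 66.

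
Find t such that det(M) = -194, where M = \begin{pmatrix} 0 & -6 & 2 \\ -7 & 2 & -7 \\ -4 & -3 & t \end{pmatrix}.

2

Expanding along the column containing t, det(M) is linear in t: det(M) = (-42)·t + (-110).
Set (-42)·t + (-110) = -194  ⇒  (-42)·t = -84  ⇒  t = 2.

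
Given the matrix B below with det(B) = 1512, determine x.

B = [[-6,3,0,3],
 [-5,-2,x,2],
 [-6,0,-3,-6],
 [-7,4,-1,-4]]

x = 7

Expanding along the column containing x, det(B) is linear in x: det(B) = (162)·x + (378).
Set (162)·x + (378) = 1512  ⇒  (162)·x = 1134  ⇒  x = 7.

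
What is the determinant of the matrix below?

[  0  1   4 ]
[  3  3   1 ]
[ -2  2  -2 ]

Expand along row 1:
  − 1 · |3 1; -2 -2| = −1·(-6 − (-2)) = 4
  + 4 · |3 3; -2 2| = 4·(6 − (-6)) = 48
Sum: (4) + (48) = 52

The determinant is 52.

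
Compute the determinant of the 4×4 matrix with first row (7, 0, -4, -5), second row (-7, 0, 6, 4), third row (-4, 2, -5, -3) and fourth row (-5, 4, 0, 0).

-392

Expand along row 4 (it has 2 zeros):
  − (-5) · M_41   where M_41 = det([0 -4 -5; 0 6 4; 2 -5 -3]) = 28
  + (4) · M_42   where M_42 = det([7 -4 -5; -7 6 4; -4 -5 -3]) = -133
det = (-1)·(-5)·(28) + (+1)·(4)·(-133) = -392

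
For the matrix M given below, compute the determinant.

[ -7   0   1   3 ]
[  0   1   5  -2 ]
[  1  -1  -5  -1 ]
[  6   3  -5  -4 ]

Expand along row 1 (it has 1 zero):
  + (-7) · M_11   where M_11 = det([1 5 -2; -1 -5 -1; 3 -5 -4]) = -60
  + (1) · M_13   where M_13 = det([0 1 -2; 1 -1 -1; 6 3 -4]) = -20
  − (3) · M_14   where M_14 = det([0 1 5; 1 -1 -5; 6 3 -5]) = 20
det = (+1)·(-7)·(-60) + (+1)·(1)·(-20) + (-1)·(3)·(20) = 340

340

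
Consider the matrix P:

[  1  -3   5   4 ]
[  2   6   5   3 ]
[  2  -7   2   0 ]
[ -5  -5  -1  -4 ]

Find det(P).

|P| = 808

Expand along row 3 (it has 1 zero):
  + (2) · M_31   where M_31 = det([-3 5 4; 6 5 3; -5 -1 -4]) = 172
  − (-7) · M_32   where M_32 = det([1 5 4; 2 5 3; -5 -1 -4]) = 40
  + (2) · M_33   where M_33 = det([1 -3 4; 2 6 3; -5 -5 -4]) = 92
det = (+1)·(2)·(172) + (-1)·(-7)·(40) + (+1)·(2)·(92) = 808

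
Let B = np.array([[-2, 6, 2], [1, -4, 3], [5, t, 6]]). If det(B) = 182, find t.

Expanding along the column containing t, det(B) is linear in t: det(B) = (8)·t + (142).
Set (8)·t + (142) = 182  ⇒  (8)·t = 40  ⇒  t = 5.

5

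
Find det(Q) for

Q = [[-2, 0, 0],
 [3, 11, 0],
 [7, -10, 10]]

-220

Q is lower triangular, so det(Q) is the product of the diagonal entries:
det = (-2) · (11) · (10) = -220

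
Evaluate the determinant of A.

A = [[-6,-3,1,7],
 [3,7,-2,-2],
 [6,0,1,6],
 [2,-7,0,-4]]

Expand along row 3 (it has 1 zero):
  + (6) · M_31   where M_31 = det([-3 1 7; 7 -2 -2; -7 0 -4]) = -80
  + (1) · M_33   where M_33 = det([-6 -3 7; 3 7 -2; 2 -7 -4]) = -17
  − (6) · M_34   where M_34 = det([-6 -3 1; 3 7 -2; 2 -7 0]) = 61
det = (+1)·(6)·(-80) + (+1)·(1)·(-17) + (-1)·(6)·(61) = -863

det(A) = -863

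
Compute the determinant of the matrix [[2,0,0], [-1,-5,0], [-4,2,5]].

-50

The matrix is lower triangular, so the determinant is the product of the diagonal entries:
det = (2) · (-5) · (5) = -50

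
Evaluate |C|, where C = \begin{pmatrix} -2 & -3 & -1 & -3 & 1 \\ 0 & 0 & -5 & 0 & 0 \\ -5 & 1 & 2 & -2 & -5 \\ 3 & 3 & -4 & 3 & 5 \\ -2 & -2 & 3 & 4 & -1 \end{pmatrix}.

2745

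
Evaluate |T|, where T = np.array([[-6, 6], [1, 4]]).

det(T) = (-6)·4 − 6·1 = -24 − 6 = -30

-30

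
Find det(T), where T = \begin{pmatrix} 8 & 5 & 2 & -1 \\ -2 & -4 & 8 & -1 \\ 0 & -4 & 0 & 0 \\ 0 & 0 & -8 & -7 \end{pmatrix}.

det(T) = -2224

Expand along row 3 (it has 3 zeros):
  − (-4) · M_32   where M_32 = det([8 2 -1; -2 8 -1; 0 -8 -7]) = -556
det = (-1)·(-4)·(-556) = -2224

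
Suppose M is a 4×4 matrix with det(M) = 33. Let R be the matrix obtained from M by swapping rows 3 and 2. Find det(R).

-33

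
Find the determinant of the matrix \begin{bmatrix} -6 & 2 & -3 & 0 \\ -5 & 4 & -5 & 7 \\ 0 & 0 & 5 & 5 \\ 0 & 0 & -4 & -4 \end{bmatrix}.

The matrix is block upper-triangular with a 2×2 block and a 2×2 block on the diagonal, so its determinant equals the product of the determinants of the diagonal blocks.
det of the 2×2 block = -14
det of the 2×2 block = 0
det = (-14)·(0) = 0

0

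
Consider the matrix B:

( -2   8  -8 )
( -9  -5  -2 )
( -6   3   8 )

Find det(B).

Expand along column 1:
  + (-2) · |-5 -2; 3 8| = (-2)·(-40 − (-6)) = 68
  − (-9) · |8 -8; 3 8| = −(-9)·(64 − (-24)) = 792
  + (-6) · |8 -8; -5 -2| = (-6)·(-16 − 40) = 336
Sum: (68) + (792) + (336) = 1196

1196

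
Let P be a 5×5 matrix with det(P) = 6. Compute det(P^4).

det(P^4) = (det P)^4 = (6)^4 = 1296

The determinant is 1296.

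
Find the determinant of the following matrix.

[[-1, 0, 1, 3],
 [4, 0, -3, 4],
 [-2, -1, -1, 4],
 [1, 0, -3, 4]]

Expand along column 2 (it has 3 zeros):
  − (-1) · M_32   where M_32 = det([-1 1 3; 4 -3 4; 1 -3 4]) = -39
det = (-1)·(-1)·(-39) = -39

-39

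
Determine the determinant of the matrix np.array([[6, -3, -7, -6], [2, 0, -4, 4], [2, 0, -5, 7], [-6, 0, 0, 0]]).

Expand along row 4 (it has 3 zeros):
  − (-6) · M_41   where M_41 = det([-3 -7 -6; 0 -4 4; 0 -5 7]) = 24
det = (-1)·(-6)·(24) = 144

144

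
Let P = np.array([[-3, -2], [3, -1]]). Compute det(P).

det(P) = (-3)·(-1) − (-2)·3 = 3 − (-6) = 9

|P| = 9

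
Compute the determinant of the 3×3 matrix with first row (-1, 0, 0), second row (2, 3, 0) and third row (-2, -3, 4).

The determinant is -12.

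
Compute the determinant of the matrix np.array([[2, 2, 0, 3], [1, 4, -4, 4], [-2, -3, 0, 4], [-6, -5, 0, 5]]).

-168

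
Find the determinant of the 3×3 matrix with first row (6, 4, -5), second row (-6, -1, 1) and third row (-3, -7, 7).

Expand along column 1:
  + 6 · |-1 1; -7 7| = 6·(-7 − (-7)) = 0
  − (-6) · |4 -5; -7 7| = −(-6)·(28 − 35) = -42
  + (-3) · |4 -5; -1 1| = (-3)·(4 − 5) = 3
Sum: (0) + (-42) + (3) = -39

-39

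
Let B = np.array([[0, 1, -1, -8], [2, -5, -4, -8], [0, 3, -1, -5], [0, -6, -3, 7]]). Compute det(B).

The determinant is -178.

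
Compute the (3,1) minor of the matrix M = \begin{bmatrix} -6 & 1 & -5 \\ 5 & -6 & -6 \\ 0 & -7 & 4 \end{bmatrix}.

The minor is -36.

Delete row 3 and column 1; the remaining 2×2 submatrix is [1 -5; -6 -6].
Its determinant is 1·(-6) − (-5)·(-6) = -36.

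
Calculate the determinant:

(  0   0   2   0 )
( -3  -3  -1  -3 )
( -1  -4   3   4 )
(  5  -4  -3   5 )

The determinant is -270.

Expand along row 1 (it has 3 zeros):
  + (2) · M_13   where M_13 = det([-3 -3 -3; -1 -4 4; 5 -4 5]) = -135
det = (+1)·(2)·(-135) = -270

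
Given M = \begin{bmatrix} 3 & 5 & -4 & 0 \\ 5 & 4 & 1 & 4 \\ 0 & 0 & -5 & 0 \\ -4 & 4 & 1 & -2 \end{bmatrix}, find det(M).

Expand along row 3 (it has 3 zeros):
  + (-5) · M_33   where M_33 = det([3 5 0; 5 4 4; -4 4 -2]) = -102
det = (+1)·(-5)·(-102) = 510

|M| = 510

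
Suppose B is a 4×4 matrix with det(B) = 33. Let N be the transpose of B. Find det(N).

det(N) = 33

det(Bᵀ) = det(B).
det(N) = (1)·(33) = 33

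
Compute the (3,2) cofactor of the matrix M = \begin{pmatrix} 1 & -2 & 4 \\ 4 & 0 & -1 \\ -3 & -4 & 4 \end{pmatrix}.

The cofactor is 17.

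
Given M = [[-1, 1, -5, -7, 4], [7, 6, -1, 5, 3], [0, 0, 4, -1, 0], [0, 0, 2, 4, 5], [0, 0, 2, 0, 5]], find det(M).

The determinant is -1040.

M is block upper-triangular with a 2×2 block and a 3×3 block on the diagonal, so its determinant equals the product of the determinants of the diagonal blocks.
det of the 2×2 block = -13
det of the 3×3 block = 80
det = (-13)·(80) = -1040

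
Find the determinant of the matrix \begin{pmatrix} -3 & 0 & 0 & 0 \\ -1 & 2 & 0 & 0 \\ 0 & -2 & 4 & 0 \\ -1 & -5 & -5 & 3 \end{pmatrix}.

The matrix is lower triangular, so the determinant is the product of the diagonal entries:
det = (-3) · (2) · (4) · (3) = -72

-72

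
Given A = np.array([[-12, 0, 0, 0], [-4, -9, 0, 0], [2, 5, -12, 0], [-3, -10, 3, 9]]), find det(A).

A is lower triangular, so det(A) is the product of the diagonal entries:
det = (-12) · (-9) · (-12) · (9) = -11664

-11664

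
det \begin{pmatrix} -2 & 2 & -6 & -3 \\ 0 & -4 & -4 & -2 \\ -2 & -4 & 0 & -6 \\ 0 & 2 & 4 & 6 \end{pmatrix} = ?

The determinant is 480.

Expand along column 1 (it has 2 zeros):
  + (-2) · M_11   where M_11 = det([-4 -4 -2; -4 0 -6; 2 4 6]) = -112
  + (-2) · M_31   where M_31 = det([2 -6 -3; -4 -4 -2; 2 4 6]) = -128
det = (+1)·(-2)·(-112) + (+1)·(-2)·(-128) = 480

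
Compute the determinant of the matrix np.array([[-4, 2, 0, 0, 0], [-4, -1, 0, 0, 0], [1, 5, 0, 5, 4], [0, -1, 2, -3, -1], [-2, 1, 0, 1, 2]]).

The matrix is block lower-triangular with a 2×2 block and a 3×3 block on the diagonal, so its determinant equals the product of the determinants of the diagonal blocks.
det of the 2×2 block = 12
det of the 3×3 block = -12
det = (12)·(-12) = -144

The determinant is -144.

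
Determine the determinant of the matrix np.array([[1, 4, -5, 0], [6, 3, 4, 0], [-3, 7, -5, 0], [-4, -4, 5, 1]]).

Expand along column 4 (it has 3 zeros):
  + (1) · M_44   where M_44 = det([1 4 -5; 6 3 4; -3 7 -5]) = -226
det = (+1)·(1)·(-226) = -226

-226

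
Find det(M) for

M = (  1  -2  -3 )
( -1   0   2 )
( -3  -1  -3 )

Expand along column 2:
  − (-2) · |-1 2; -3 -3| = −(-2)·(3 − (-6)) = 18
  − (-1) · |1 -3; -1 2| = −(-1)·(2 − 3) = -1
Sum: (18) + (-1) = 17

det(M) = 17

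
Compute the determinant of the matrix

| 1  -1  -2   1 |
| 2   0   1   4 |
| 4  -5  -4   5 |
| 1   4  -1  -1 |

The determinant is -45.

Expand along row 2 (it has 1 zero):
  − (2) · M_21   where M_21 = det([-1 -2 1; -5 -4 5; 4 -1 -1]) = -18
  − (1) · M_23   where M_23 = det([1 -1 1; 4 -5 5; 1 4 -1]) = -3
  + (4) · M_24   where M_24 = det([1 -1 -2; 4 -5 -4; 1 4 -1]) = -21
det = (-1)·(2)·(-18) + (-1)·(1)·(-3) + (+1)·(4)·(-21) = -45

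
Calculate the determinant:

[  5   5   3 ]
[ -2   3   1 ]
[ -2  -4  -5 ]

-73

Expand along row 1:
  + 5 · |3 1; -4 -5| = 5·(-15 − (-4)) = -55
  − 5 · |-2 1; -2 -5| = −5·(10 − (-2)) = -60
  + 3 · |-2 3; -2 -4| = 3·(8 − (-6)) = 42
Sum: (-55) + (-60) + (42) = -73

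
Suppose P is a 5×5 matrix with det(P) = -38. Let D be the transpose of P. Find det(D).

det(Pᵀ) = det(P).
det(D) = (1)·(-38) = -38

The determinant is -38.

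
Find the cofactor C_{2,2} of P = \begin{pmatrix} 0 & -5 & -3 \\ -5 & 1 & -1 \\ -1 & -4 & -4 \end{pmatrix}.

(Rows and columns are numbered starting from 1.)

Delete row 2 and column 2; the remaining 2×2 submatrix is [0 -3; -1 -4].
Its determinant is 0·(-4) − (-3)·(-1) = -3.
The cofactor carries sign (−1)^(2+2) = +1, so C_{2,2} = +(-3) = -3.

-3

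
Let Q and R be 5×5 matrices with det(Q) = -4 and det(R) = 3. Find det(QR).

-12

det(QR) = det(Q)·det(R) = (-4)·(3) = -12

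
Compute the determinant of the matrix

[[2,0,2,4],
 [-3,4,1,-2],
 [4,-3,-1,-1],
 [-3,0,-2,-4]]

Expand along column 2 (it has 2 zeros):
  + (4) · M_22   where M_22 = det([2 2 4; 4 -1 -1; -3 -2 -4]) = -2
  − (-3) · M_32   where M_32 = det([2 2 4; -3 1 -2; -3 -2 -4]) = 8
det = (+1)·(4)·(-2) + (-1)·(-3)·(8) = 16

16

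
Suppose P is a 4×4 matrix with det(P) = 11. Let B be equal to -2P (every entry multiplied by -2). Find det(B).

176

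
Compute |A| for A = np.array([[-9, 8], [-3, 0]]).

|A| = 24

det(A) = (-9)·0 − 8·(-3) = 0 − (-24) = 24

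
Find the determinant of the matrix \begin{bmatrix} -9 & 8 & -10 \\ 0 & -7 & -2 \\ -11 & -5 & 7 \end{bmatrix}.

Expand along column 1:
  + (-9) · |-7 -2; -5 7| = (-9)·(-49 − 10) = 531
  + (-11) · |8 -10; -7 -2| = (-11)·(-16 − 70) = 946
Sum: (531) + (946) = 1477

1477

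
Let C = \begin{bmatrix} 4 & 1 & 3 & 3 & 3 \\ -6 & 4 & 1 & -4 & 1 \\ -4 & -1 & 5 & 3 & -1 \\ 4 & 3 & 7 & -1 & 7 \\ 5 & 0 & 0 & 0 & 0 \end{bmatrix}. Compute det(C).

Expand along row 5 (it has 4 zeros):
  + (5) · M_51   where M_51 = det([1 3 3 3; 4 1 -4 1; -1 5 3 -1; 3 7 -1 7]) = 468
det = (+1)·(5)·(468) = 2340

2340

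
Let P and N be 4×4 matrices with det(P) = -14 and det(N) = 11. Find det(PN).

det(PN) = -154

det(PN) = det(P)·det(N) = (-14)·(11) = -154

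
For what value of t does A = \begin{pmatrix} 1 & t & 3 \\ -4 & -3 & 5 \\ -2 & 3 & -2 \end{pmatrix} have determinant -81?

1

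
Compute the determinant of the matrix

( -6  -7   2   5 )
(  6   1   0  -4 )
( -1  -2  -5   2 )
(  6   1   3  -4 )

The determinant is -111.

Expand along row 2 (it has 1 zero):
  − (6) · M_21   where M_21 = det([-7 2 5; -2 -5 2; 1 3 -4]) = -115
  + (1) · M_22   where M_22 = det([-6 2 5; -1 -5 2; 6 3 -4]) = 67
  + (-4) · M_24   where M_24 = det([-6 -7 2; -1 -2 -5; 6 1 3]) = 217
det = (-1)·(6)·(-115) + (+1)·(1)·(67) + (+1)·(-4)·(217) = -111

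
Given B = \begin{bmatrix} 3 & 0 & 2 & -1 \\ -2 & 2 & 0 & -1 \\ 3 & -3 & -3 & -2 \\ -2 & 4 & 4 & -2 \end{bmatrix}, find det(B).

Expand along row 1 (it has 1 zero):
  + (3) · M_11   where M_11 = det([2 0 -1; -3 -3 -2; 4 4 -2]) = 28
  + (2) · M_13   where M_13 = det([-2 2 -1; 3 -3 -2; -2 4 -2]) = -14
  − (-1) · M_14   where M_14 = det([-2 2 0; 3 -3 -3; -2 4 4]) = -12
det = (+1)·(3)·(28) + (+1)·(2)·(-14) + (-1)·(-1)·(-12) = 44

det(B) = 44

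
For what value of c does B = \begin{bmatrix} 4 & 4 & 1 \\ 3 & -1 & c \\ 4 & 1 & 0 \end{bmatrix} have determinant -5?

-1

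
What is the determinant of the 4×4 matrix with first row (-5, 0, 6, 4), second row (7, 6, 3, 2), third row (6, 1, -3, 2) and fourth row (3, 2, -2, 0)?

-356

Expand along row 1 (it has 1 zero):
  + (-5) · M_11   where M_11 = det([6 3 2; 1 -3 2; 2 -2 0]) = 44
  + (6) · M_13   where M_13 = det([7 6 2; 6 1 2; 3 2 0]) = 26
  − (4) · M_14   where M_14 = det([7 6 3; 6 1 -3; 3 2 -2]) = 73
det = (+1)·(-5)·(44) + (+1)·(6)·(26) + (-1)·(4)·(73) = -356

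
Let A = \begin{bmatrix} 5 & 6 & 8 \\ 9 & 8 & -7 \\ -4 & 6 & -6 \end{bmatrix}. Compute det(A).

1150

Expand along column 1:
  + 5 · |8 -7; 6 -6| = 5·(-48 − (-42)) = -30
  − 9 · |6 8; 6 -6| = −9·(-36 − 48) = 756
  + (-4) · |6 8; 8 -7| = (-4)·(-42 − 64) = 424
Sum: (-30) + (756) + (424) = 1150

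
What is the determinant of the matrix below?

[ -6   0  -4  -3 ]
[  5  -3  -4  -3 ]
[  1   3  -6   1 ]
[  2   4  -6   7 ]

Expand along row 1 (it has 1 zero):
  + (-6) · M_11   where M_11 = det([-3 -4 -3; 3 -6 1; 4 -6 7]) = 158
  + (-4) · M_13   where M_13 = det([5 -3 -3; 1 3 1; 2 4 7]) = 106
  − (-3) · M_14   where M_14 = det([5 -3 -4; 1 3 -6; 2 4 -6]) = 56
det = (+1)·(-6)·(158) + (+1)·(-4)·(106) + (-1)·(-3)·(56) = -1204

-1204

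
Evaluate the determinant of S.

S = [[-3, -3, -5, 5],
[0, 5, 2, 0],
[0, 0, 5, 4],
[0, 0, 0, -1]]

75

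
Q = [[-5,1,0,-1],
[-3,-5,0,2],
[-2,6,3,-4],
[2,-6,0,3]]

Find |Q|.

0

Expand along column 3 (it has 3 zeros):
  + (3) · M_33   where M_33 = det([-5 1 -1; -3 -5 2; 2 -6 3]) = 0
det = (+1)·(3)·(0) = 0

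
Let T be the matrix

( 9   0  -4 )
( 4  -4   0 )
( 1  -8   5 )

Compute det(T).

Expand along column 2:
  + (-4) · |9 -4; 1 5| = (-4)·(45 − (-4)) = -196
  − (-8) · |9 -4; 4 0| = −(-8)·(0 − (-16)) = 128
Sum: (-196) + (128) = -68

-68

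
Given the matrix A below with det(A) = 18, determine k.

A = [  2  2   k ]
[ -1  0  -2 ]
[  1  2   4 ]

Expanding along the row containing k, det(A) is linear in k: det(A) = (-2)·k + (12).
Set (-2)·k + (12) = 18  ⇒  (-2)·k = 6  ⇒  k = -3.

-3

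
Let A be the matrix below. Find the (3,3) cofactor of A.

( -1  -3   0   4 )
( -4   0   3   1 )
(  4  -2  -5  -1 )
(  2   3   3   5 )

-111

Delete row 3 and column 3; the remaining 3×3 submatrix is [-1 -3 4; -4 0 1; 2 3 5].
Its determinant is -111.
The cofactor carries sign (−1)^(3+3) = +1, so C_{3,3} = +(-111) = -111.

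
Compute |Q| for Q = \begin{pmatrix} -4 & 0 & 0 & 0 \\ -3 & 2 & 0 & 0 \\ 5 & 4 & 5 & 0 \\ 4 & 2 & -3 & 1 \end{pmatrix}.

-40

Q is lower triangular, so det(Q) is the product of the diagonal entries:
det = (-4) · (2) · (5) · (1) = -40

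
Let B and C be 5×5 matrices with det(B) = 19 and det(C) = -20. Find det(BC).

det(BC) = det(B)·det(C) = (19)·(-20) = -380

|BC| = -380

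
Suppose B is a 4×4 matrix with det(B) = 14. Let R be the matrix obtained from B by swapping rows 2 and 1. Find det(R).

det(R) = -14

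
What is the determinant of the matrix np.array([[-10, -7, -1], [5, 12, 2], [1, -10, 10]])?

Expand along column 1:
  + (-10) · |12 2; -10 10| = (-10)·(120 − (-20)) = -1400
  − 5 · |-7 -1; -10 10| = −5·(-70 − 10) = 400
  + 1 · |-7 -1; 12 2| = 1·(-14 − (-12)) = -2
Sum: (-1400) + (400) + (-2) = -1002

The determinant is -1002.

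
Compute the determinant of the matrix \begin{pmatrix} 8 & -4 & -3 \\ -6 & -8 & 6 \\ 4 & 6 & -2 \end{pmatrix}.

Expand along column 1:
  + 8 · |-8 6; 6 -2| = 8·(16 − 36) = -160
  − (-6) · |-4 -3; 6 -2| = −(-6)·(8 − (-18)) = 156
  + 4 · |-4 -3; -8 6| = 4·(-24 − 24) = -192
Sum: (-160) + (156) + (-192) = -196

-196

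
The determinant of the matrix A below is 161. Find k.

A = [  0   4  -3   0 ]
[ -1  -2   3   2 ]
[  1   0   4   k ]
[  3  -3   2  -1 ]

k = -5

Expanding along the column containing k, det(A) is linear in k: det(A) = (-17)·k + (76).
Set (-17)·k + (76) = 161  ⇒  (-17)·k = 85  ⇒  k = -5.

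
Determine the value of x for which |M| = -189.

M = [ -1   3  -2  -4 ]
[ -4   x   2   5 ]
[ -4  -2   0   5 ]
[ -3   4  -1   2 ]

x = -1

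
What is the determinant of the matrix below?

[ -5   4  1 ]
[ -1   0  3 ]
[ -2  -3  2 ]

Expand along column 2:
  − 4 · |-1 3; -2 2| = −4·(-2 − (-6)) = -16
  − (-3) · |-5 1; -1 3| = −(-3)·(-15 − (-1)) = -42
Sum: (-16) + (-42) = -58

-58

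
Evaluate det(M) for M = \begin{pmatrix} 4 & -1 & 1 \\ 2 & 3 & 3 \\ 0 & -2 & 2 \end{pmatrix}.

Expand along column 1:
  + 4 · |3 3; -2 2| = 4·(6 − (-6)) = 48
  − 2 · |-1 1; -2 2| = −2·(-2 − (-2)) = 0
Sum: (48) + (0) = 48

The determinant is 48.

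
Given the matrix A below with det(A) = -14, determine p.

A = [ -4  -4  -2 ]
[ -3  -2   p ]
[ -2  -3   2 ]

Expanding along the row containing p, det(A) is linear in p: det(A) = (-4)·p + (-18).
Set (-4)·p + (-18) = -14  ⇒  (-4)·p = 4  ⇒  p = -1.

p = -1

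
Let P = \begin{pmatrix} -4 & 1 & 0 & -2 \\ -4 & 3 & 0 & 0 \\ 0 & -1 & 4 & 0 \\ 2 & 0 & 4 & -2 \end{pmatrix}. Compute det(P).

144

Expand along row 2 (it has 2 zeros):
  − (-4) · M_21   where M_21 = det([1 0 -2; -1 4 0; 0 4 -2]) = 0
  + (3) · M_22   where M_22 = det([-4 0 -2; 0 4 0; 2 4 -2]) = 48
det = (-1)·(-4)·(0) + (+1)·(3)·(48) = 144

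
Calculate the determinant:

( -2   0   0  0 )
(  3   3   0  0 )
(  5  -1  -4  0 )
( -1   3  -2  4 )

96

The matrix is lower triangular, so the determinant is the product of the diagonal entries:
det = (-2) · (3) · (-4) · (4) = 96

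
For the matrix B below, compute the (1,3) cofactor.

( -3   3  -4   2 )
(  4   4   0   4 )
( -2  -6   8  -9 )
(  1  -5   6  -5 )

Delete row 1 and column 3; the remaining 3×3 submatrix is [4 4 4; -2 -6 -9; 1 -5 -5].
Its determinant is -72.
The cofactor carries sign (−1)^(1+3) = +1, so C_{1,3} = +(-72) = -72.

-72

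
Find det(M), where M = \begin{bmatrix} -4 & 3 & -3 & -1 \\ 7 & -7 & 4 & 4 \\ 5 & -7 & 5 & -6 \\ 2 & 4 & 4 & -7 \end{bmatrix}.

Expand along row 1:
  + (-4) · M_11   where M_11 = det([-7 4 4; -7 5 -6; 4 4 -7]) = -407
  − (3) · M_12   where M_12 = det([7 4 4; 5 5 -6; 2 4 -7]) = 55
  + (-3) · M_13   where M_13 = det([7 -7 4; 5 -7 -6; 2 4 -7]) = 486
  − (-1) · M_14   where M_14 = det([7 -7 4; 5 -7 5; 2 4 4]) = -130
det = (+1)·(-4)·(-407) + (-1)·(3)·(55) + (+1)·(-3)·(486) + (-1)·(-1)·(-130) = -125

-125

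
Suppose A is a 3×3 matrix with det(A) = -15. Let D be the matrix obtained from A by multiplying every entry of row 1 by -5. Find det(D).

Scaling one row by -5 multiplies the determinant by -5.
det(D) = (-5)·(-15) = 75

75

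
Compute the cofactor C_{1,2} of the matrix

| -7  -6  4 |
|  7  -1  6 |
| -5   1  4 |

The cofactor is -58.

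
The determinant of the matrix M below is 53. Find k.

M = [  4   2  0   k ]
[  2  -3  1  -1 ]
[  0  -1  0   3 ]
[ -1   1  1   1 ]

-7

Expanding along the row containing k, det(M) is linear in k: det(M) = (3)·k + (74).
Set (3)·k + (74) = 53  ⇒  (3)·k = -21  ⇒  k = -7.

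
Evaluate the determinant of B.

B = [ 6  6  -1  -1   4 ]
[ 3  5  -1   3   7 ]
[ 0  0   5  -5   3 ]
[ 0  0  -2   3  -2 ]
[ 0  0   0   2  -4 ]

B is block upper-triangular with a 2×2 block and a 3×3 block on the diagonal, so its determinant equals the product of the determinants of the diagonal blocks.
det of the 2×2 block = 12
det of the 3×3 block = -12
det = (12)·(-12) = -144

The determinant is -144.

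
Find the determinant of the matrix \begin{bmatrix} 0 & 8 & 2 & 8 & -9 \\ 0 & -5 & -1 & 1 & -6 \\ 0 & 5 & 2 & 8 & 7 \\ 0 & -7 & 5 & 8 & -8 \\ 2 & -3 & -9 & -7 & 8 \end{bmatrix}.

Expand along column 1 (it has 4 zeros):
  + (2) · M_51   where M_51 = det([8 2 8 -9; -5 -1 1 -6; 5 2 8 7; -7 5 8 -8]) = 5025
det = (+1)·(2)·(5025) = 10050

The determinant is 10050.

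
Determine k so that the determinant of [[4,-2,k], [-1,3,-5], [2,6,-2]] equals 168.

Expanding along the column containing k, det(M) is linear in k: det(M) = (-12)·k + (120).
Set (-12)·k + (120) = 168  ⇒  (-12)·k = 48  ⇒  k = -4.

k = -4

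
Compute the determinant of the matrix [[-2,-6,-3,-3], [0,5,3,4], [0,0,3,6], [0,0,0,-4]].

The matrix is upper triangular, so the determinant is the product of the diagonal entries:
det = (-2) · (5) · (3) · (-4) = 120

120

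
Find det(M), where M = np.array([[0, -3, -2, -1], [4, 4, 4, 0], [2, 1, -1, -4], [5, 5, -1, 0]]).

-264

Expand along column 4 (it has 2 zeros):
  − (-1) · M_14   where M_14 = det([4 4 4; 2 1 -1; 5 5 -1]) = 24
  − (-4) · M_34   where M_34 = det([0 -3 -2; 4 4 4; 5 5 -1]) = -72
det = (-1)·(-1)·(24) + (-1)·(-4)·(-72) = -264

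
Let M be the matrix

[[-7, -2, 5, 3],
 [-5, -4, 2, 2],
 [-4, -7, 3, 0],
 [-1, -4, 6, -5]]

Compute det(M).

Expand along row 3 (it has 1 zero):
  + (-4) · M_31   where M_31 = det([-2 5 3; -4 2 2; -4 6 -5]) = -144
  − (-7) · M_32   where M_32 = det([-7 5 3; -5 2 2; -1 6 -5]) = -65
  + (3) · M_33   where M_33 = det([-7 -2 3; -5 -4 2; -1 -4 -5]) = -94
det = (+1)·(-4)·(-144) + (-1)·(-7)·(-65) + (+1)·(3)·(-94) = -161

The determinant is -161.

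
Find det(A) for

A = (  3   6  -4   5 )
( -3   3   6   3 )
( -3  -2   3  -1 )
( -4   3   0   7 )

-105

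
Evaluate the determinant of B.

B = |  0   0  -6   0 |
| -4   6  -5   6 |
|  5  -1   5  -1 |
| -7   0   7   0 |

det(B) = 0

Expand along row 1 (it has 3 zeros):
  + (-6) · M_13   where M_13 = det([-4 6 6; 5 -1 -1; -7 0 0]) = 0
det = (+1)·(-6)·(0) = 0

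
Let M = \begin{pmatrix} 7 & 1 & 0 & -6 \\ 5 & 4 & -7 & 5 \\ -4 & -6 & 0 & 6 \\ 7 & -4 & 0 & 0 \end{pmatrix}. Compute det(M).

-966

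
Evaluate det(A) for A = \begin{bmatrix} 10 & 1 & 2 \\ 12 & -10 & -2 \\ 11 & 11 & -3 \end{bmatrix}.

1018

Expand along column 1:
  + 10 · |-10 -2; 11 -3| = 10·(30 − (-22)) = 520
  − 12 · |1 2; 11 -3| = −12·(-3 − 22) = 300
  + 11 · |1 2; -10 -2| = 11·(-2 − (-20)) = 198
Sum: (520) + (300) + (198) = 1018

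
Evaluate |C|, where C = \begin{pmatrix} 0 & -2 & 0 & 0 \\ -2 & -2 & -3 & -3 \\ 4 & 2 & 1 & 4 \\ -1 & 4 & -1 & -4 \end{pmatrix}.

-54

Expand along row 1 (it has 3 zeros):
  − (-2) · M_12   where M_12 = det([-2 -3 -3; 4 1 4; -1 -1 -4]) = -27
det = (-1)·(-2)·(-27) = -54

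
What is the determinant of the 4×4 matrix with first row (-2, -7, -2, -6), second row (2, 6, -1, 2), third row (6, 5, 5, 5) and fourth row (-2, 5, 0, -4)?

-856

Expand along row 4 (it has 1 zero):
  − (-2) · M_41   where M_41 = det([-7 -2 -6; 6 -1 2; 5 5 5]) = -65
  + (5) · M_42   where M_42 = det([-2 -2 -6; 2 -1 2; 6 5 5]) = -70
  + (-4) · M_44   where M_44 = det([-2 -7 -2; 2 6 -1; 6 5 5]) = 94
det = (-1)·(-2)·(-65) + (+1)·(5)·(-70) + (+1)·(-4)·(94) = -856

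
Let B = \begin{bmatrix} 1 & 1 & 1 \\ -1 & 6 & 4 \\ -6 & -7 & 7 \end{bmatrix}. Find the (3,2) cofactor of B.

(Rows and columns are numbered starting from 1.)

-5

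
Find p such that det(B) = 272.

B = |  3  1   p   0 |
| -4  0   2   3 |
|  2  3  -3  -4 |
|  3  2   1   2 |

Expanding along the row containing p, det(B) is linear in p: det(B) = (-71)·p + (-12).
Set (-71)·p + (-12) = 272  ⇒  (-71)·p = 284  ⇒  p = -4.

p = -4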